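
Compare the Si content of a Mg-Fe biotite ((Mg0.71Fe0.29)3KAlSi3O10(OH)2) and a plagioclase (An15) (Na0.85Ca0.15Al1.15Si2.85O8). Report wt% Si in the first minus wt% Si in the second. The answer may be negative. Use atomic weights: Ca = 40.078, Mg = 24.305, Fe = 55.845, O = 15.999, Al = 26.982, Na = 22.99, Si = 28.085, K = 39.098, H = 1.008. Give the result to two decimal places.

First mineral: 84.255 g Si in 444.694 g formula = 18.95 wt% Si.
Second mineral: 80.042 g Si in 264.617 g formula = 30.25 wt% Si.
18.95% − 30.25% gives a difference of -11.30 percentage points.

-11.30 percentage points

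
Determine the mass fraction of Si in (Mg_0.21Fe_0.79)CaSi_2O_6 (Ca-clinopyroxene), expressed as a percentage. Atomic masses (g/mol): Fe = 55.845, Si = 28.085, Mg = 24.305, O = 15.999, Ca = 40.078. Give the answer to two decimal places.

23.26 mass %

M((Mg_0.21Fe_0.79)CaSi_2O_6) = 241.464 g/mol.
Si contributes 2 × 28.085 = 56.170 g per mole.
56.170/241.464 = 0.2326 → 23.26%.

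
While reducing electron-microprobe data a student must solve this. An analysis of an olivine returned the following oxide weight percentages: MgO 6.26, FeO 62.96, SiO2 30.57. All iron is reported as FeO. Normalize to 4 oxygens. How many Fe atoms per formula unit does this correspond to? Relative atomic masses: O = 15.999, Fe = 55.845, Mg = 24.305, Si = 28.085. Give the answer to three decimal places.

MgO (M=40.304): mol = 0.15532; Mg = 0.15532, O = 0.15532.
FeO (M=71.844): mol = 0.87634; Fe = 0.87634, O = 0.87634.
SiO2 (M=60.083): mol = 0.50880; Si = 0.50880, O = 1.01760.
ΣO = 2.04926; factor = 4/ΣO = 1.95192.
Fe apfu = 0.87634 × 1.95192 = 1.711.

1.711 Fe apfu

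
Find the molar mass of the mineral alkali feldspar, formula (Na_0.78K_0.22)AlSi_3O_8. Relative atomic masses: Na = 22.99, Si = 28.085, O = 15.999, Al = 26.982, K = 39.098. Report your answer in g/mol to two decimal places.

265.76 g/mol

The formula mass is the sum 0.78(22.99) + 0.22(39.098) + 1(26.982) + 3(28.085) + 8(15.999).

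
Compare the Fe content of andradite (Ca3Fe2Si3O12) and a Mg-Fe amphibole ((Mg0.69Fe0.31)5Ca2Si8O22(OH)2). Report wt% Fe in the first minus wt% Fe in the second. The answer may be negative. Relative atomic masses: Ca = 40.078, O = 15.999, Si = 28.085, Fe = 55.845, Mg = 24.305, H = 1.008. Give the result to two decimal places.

11.93 percentage points

M(Ca3Fe2Si3O12) = 508.167 g/mol, so wt% Fe = 111.690/508.167 × 100 = 21.98%.
M((Mg0.69Fe0.31)5Ca2Si8O22(OH)2) = 861.240 g/mol, so wt% Fe = 86.560/861.240 × 100 = 10.05%.
21.98 − 10.05 = 11.93 pp.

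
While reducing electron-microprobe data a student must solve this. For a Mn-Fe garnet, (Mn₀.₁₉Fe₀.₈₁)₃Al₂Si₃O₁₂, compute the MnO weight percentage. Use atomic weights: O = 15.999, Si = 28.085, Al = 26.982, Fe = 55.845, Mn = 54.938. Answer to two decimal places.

Molar mass of (Mn₀.₁₉Fe₀.₈₁)₃Al₂Si₃O₁₂ = 0.57×54.938 + 2.43×55.845 + 2×26.982 + 3×28.085 + 12×15.999 = 497.225 g/mol.
Each formula unit contains 0.57 Mn, equivalent to 0.57/1 = 0.5700 mol MnO.
M(MnO) = 1×54.938 + 1×15.999 = 70.937 g/mol.
Mass of MnO per formula unit = 0.5700 × 70.937 = 40.434 g.
MnO wt% = 40.434 / 497.225 × 100 = 8.13%.

8.13 wt%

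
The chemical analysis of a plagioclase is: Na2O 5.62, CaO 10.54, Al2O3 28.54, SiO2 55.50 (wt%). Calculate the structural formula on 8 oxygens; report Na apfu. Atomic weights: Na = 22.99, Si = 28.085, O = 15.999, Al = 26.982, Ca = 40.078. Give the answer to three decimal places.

5.62 wt% Na2O ÷ 61.979 g/mol = 0.09068 mol, giving 0.18136 Na and 0.09068 O.
10.54 wt% CaO ÷ 56.077 g/mol = 0.18796 mol, giving 0.18796 Ca and 0.18796 O.
28.54 wt% Al2O3 ÷ 101.961 g/mol = 0.27991 mol, giving 0.55982 Al and 0.83973 O.
55.50 wt% SiO2 ÷ 60.083 g/mol = 0.92372 mol, giving 0.92372 Si and 1.84744 O.
Oxygen sums to 2.96581; scaling by 8/2.96581 = 2.69741 puts the formula on 8 O.
Na: 0.18136 × 2.69741 = 0.489 atoms per formula unit.

0.489 Na apfu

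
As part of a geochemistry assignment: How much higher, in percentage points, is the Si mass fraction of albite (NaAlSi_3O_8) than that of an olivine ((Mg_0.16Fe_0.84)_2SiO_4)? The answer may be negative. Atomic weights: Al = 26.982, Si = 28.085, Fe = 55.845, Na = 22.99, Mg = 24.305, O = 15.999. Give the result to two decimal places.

17.63 percentage points

First mineral: 84.255 g Si in 262.219 g formula = 32.13 wt% Si.
Second mineral: 28.085 g Si in 193.678 g formula = 14.50 wt% Si.
32.13% − 14.50% gives a difference of 17.63 percentage points.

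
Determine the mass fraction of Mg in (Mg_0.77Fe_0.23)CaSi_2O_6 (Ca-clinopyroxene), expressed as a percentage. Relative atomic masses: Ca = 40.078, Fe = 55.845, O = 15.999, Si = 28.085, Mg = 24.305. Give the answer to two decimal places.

8.36 wt%

Molar mass of (Mg_0.77Fe_0.23)CaSi_2O_6: 0.77×24.305 + 0.23×55.845 + 1×40.078 + 2×28.085 + 6×15.999 = 223.801 g/mol.
Mass of Mg per formula unit: 0.77 × 24.305 = 18.715 g.
Weight fraction Mg = 18.715 / 223.801 = 0.0836.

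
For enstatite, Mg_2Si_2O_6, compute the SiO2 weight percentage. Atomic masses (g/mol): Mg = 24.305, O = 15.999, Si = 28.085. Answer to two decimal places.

59.85 wt%

M(Mg_2Si_2O_6) = 200.774 g/mol; M(SiO2) = 60.083 g/mol.
Moles SiO2 per formula unit = 2 Si ÷ 1 = 2.0000.
SiO2 fraction = (2.0000 × 60.083) / 200.774 = 120.166/200.774 = 0.5985.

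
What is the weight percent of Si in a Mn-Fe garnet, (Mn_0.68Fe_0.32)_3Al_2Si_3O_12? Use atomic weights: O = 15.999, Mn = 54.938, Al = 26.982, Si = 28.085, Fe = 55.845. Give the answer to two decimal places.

M((Mn_0.68Fe_0.32)_3Al_2Si_3O_12) = 495.892 g/mol.
Si contributes 3 × 28.085 = 84.255 g per mole.
84.255/495.892 = 0.1699 → 16.99%.

16.99 mass %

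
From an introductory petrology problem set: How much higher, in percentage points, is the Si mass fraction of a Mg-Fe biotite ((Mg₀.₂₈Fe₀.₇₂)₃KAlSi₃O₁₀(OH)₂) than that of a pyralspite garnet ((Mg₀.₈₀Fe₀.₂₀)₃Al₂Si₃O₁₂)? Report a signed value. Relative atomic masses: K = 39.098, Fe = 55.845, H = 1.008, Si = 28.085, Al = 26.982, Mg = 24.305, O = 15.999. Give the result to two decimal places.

-2.60 percentage points

First mineral: 84.255 g Si in 485.380 g formula = 17.36 wt% Si.
Second mineral: 84.255 g Si in 422.046 g formula = 19.96 wt% Si.
17.36% − 19.96% gives a difference of -2.60 percentage points.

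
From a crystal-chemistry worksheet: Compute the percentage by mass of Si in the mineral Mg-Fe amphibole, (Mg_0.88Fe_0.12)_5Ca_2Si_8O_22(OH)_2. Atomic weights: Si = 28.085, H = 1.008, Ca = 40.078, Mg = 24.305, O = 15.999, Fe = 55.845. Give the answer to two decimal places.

27.03 weight percent

M((Mg_0.88Fe_0.12)_5Ca_2Si_8O_22(OH)_2) = 831.277 g/mol.
Si contributes 8 × 28.085 = 224.680 g per mole.
224.680/831.277 = 0.2703 → 27.03%.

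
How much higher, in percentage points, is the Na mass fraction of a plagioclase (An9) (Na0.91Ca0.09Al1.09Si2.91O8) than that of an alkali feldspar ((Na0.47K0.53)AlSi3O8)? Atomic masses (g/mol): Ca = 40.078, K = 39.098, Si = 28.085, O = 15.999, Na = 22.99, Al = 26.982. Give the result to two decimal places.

Na in Na0.91Ca0.09Al1.09Si2.91O8: molar mass 263.658 g/mol; 0.91×22.99 = 20.921 g → 7.93 wt%.
Na in (Na0.47K0.53)AlSi3O8: molar mass 270.756 g/mol; 0.47×22.99 = 10.805 g → 3.99 wt%.
Difference = 7.93 − 3.99 = 3.94 percentage points.

3.94 percentage points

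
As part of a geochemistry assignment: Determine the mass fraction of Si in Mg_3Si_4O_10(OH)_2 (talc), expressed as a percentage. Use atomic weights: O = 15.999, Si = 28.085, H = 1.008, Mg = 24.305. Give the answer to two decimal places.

Molar mass of Mg_3Si_4O_10(OH)_2: 3*24.305 + 4*28.085 + 12*15.999 + 2*1.008 = 379.259 g/mol.
Mass of Si per formula unit: 4 × 28.085 = 112.340 g.
Weight fraction Si = 112.340 / 379.259 = 0.2962.

29.62 wt%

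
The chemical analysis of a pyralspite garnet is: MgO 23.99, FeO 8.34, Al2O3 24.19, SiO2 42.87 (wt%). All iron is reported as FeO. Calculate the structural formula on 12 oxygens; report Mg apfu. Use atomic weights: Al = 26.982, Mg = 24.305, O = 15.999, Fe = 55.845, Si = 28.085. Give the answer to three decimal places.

2.506 Mg apfu

23.99 wt% MgO ÷ 40.304 g/mol = 0.59523 mol, giving 0.59523 Mg and 0.59523 O.
8.34 wt% FeO ÷ 71.844 g/mol = 0.11608 mol, giving 0.11608 Fe and 0.11608 O.
24.19 wt% Al2O3 ÷ 101.961 g/mol = 0.23725 mol, giving 0.47450 Al and 0.71175 O.
42.87 wt% SiO2 ÷ 60.083 g/mol = 0.71351 mol, giving 0.71351 Si and 1.42702 O.
Oxygen sums to 2.85008; scaling by 12/2.85008 = 4.21041 puts the formula on 12 O.
Mg: 0.59523 × 4.21041 = 2.506 atoms per formula unit.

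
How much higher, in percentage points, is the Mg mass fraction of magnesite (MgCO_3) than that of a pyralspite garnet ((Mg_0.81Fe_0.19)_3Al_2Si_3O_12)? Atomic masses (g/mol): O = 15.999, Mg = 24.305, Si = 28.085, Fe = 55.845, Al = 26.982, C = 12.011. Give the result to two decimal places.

M(MgCO_3) = 84.313 g/mol, so wt% Mg = 24.305/84.313 × 100 = 28.83%.
M((Mg_0.81Fe_0.19)_3Al_2Si_3O_12) = 421.100 g/mol, so wt% Mg = 59.061/421.100 × 100 = 14.03%.
28.83 − 14.03 = 14.80 pp.

14.80 percentage points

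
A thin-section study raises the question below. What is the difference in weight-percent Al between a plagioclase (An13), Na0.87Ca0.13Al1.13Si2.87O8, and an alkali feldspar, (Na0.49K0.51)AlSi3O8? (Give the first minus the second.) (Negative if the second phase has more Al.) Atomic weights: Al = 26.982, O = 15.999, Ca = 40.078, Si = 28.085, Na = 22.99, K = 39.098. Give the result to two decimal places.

Al in Na0.87Ca0.13Al1.13Si2.87O8: molar mass 264.297 g/mol; 1.13×26.982 = 30.490 g → 11.54 wt%.
Al in (Na0.49K0.51)AlSi3O8: molar mass 270.434 g/mol; 1×26.982 = 26.982 g → 9.98 wt%.
Difference = 11.54 − 9.98 = 1.56 percentage points.

1.56 percentage points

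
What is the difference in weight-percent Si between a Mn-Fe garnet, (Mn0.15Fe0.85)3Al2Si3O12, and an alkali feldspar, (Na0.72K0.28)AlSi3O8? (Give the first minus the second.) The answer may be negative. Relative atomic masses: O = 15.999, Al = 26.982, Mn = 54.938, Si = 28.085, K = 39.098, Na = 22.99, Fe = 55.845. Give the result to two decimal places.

-14.65 percentage points

First mineral: 84.255 g Si in 497.334 g formula = 16.94 wt% Si.
Second mineral: 84.255 g Si in 266.729 g formula = 31.59 wt% Si.
16.94% − 31.59% gives a difference of -14.65 percentage points.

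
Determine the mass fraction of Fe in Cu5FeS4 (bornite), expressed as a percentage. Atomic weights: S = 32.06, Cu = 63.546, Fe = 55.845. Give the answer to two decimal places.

Molar mass of Cu5FeS4: 5*63.546 + 1*55.845 + 4*32.06 = 501.815 g/mol.
Mass of Fe per formula unit: 1 × 55.845 = 55.845 g.
Weight fraction Fe = 55.845 / 501.815 = 0.1113.

11.13 weight percent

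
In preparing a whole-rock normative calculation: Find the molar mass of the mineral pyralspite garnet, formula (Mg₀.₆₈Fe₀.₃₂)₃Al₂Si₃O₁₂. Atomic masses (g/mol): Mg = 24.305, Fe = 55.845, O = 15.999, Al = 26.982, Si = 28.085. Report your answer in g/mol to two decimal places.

433.40 g/mol

M = 2.04·24.305 + 0.96·55.845 + 2·26.982 + 3·28.085 + 12·15.999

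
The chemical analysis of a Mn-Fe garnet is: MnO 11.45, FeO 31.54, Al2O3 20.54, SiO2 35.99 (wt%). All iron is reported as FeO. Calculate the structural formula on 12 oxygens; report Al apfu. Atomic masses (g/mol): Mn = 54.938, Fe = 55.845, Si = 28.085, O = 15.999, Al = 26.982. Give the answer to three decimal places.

2.012 Al apfu

MnO (M=70.937): mol = 0.16141; Mn = 0.16141, O = 0.16141.
FeO (M=71.844): mol = 0.43901; Fe = 0.43901, O = 0.43901.
Al2O3 (M=101.961): mol = 0.20145; Al = 0.40290, O = 0.60435.
SiO2 (M=60.083): mol = 0.59900; Si = 0.59900, O = 1.19800.
ΣO = 2.40277; factor = 12/ΣO = 4.99424.
Al apfu = 0.40290 × 4.99424 = 2.012.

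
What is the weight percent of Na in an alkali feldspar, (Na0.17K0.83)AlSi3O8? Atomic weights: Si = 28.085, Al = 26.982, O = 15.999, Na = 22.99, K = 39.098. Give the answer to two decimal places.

1.42 mass %

Formula mass = 0.17×22.99 + 0.83×39.098 + 1×26.982 + 3×28.085 + 8×15.999 = 275.589 g/mol, of which 3.908 g is Na.
So Na makes up 3.908/275.589 = 0.0142 of the mass, i.e. 1.42%.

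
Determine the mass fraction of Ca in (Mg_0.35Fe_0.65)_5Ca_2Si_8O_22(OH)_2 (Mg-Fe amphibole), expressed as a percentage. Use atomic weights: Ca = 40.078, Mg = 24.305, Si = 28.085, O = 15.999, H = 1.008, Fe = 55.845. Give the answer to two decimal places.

8.76 mass %

Molar mass of (Mg_0.35Fe_0.65)_5Ca_2Si_8O_22(OH)_2: 1.75×24.305 + 3.25×55.845 + 2×40.078 + 8×28.085 + 24×15.999 + 2×1.008 = 914.858 g/mol.
Mass of Ca per formula unit: 2 × 40.078 = 80.156 g.
Weight fraction Ca = 80.156 / 914.858 = 0.0876.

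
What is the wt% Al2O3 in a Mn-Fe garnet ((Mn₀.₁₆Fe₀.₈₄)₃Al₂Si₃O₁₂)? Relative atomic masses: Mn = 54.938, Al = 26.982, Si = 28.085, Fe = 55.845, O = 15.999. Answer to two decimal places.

Molar mass of (Mn₀.₁₆Fe₀.₈₄)₃Al₂Si₃O₁₂ = 0.48*54.938 + 2.52*55.845 + 2*26.982 + 3*28.085 + 12*15.999 = 497.307 g/mol.
Each formula unit contains 2 Al, equivalent to 2/2 = 1.0000 mol Al2O3.
M(Al2O3) = 2×26.982 + 3×15.999 = 101.961 g/mol.
Mass of Al2O3 per formula unit = 1.0000 × 101.961 = 101.961 g.
Al2O3 wt% = 101.961 / 497.307 × 100 = 20.50%.

20.50 wt%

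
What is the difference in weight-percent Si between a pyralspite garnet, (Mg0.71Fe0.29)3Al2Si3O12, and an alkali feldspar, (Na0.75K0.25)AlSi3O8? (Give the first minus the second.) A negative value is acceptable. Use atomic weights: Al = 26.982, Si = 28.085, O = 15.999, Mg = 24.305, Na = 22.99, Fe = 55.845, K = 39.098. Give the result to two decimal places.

First mineral: 84.255 g Si in 430.562 g formula = 19.57 wt% Si.
Second mineral: 84.255 g Si in 266.246 g formula = 31.65 wt% Si.
19.57% − 31.65% gives a difference of -12.08 percentage points.

-12.08 percentage points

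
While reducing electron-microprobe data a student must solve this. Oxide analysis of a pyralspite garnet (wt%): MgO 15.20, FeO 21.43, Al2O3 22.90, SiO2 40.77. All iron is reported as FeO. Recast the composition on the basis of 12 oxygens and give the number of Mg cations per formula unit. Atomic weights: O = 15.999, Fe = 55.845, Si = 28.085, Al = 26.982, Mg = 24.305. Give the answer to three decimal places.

1.672 Mg apfu

MgO (M=40.304): mol = 0.37713; Mg = 0.37713, O = 0.37713.
FeO (M=71.844): mol = 0.29829; Fe = 0.29829, O = 0.29829.
Al2O3 (M=101.961): mol = 0.22460; Al = 0.44920, O = 0.67380.
SiO2 (M=60.083): mol = 0.67856; Si = 0.67856, O = 1.35712.
ΣO = 2.70634; factor = 12/ΣO = 4.43403.
Mg apfu = 0.37713 × 4.43403 = 1.672.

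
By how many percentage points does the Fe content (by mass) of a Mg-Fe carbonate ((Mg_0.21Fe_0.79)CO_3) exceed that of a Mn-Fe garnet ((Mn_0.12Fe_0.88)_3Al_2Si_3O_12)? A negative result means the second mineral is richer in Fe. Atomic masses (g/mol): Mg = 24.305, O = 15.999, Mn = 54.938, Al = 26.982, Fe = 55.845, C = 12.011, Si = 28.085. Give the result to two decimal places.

Fe in (Mg_0.21Fe_0.79)CO_3: molar mass 109.230 g/mol; 0.79×55.845 = 44.118 g → 40.39 wt%.
Fe in (Mn_0.12Fe_0.88)_3Al_2Si_3O_12: molar mass 497.415 g/mol; 2.64×55.845 = 147.431 g → 29.64 wt%.
Difference = 40.39 − 29.64 = 10.75 percentage points.

10.75 percentage points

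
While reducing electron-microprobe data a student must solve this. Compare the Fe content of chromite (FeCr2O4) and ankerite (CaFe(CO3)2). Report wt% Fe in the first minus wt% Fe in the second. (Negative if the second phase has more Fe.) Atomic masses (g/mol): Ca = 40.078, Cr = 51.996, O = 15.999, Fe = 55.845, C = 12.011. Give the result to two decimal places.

-0.91 percentage points

Fe in FeCr2O4: molar mass 223.833 g/mol; 1×55.845 = 55.845 g → 24.95 wt%.
Fe in CaFe(CO3)2: molar mass 215.939 g/mol; 1×55.845 = 55.845 g → 25.86 wt%.
Difference = 24.95 − 25.86 = -0.91 percentage points.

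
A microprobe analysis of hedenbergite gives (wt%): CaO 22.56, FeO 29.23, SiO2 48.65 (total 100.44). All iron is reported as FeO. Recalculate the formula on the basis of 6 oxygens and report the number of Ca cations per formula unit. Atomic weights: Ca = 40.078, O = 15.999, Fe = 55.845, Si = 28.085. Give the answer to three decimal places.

CaO (M=56.077): mol = 0.40230; Ca = 0.40230, O = 0.40230.
FeO (M=71.844): mol = 0.40685; Fe = 0.40685, O = 0.40685.
SiO2 (M=60.083): mol = 0.80971; Si = 0.80971, O = 1.61942.
ΣO = 2.42857; factor = 6/ΣO = 2.47059.
Ca apfu = 0.40230 × 2.47059 = 0.994.

0.994 Ca apfu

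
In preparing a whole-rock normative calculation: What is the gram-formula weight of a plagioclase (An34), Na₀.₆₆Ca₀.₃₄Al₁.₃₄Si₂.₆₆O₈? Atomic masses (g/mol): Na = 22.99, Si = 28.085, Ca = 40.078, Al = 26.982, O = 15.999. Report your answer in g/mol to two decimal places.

267.65 g/mol

The formula mass is the sum 0.66·22.99 + 0.34·40.078 + 1.34·26.982 + 2.66·28.085 + 8·15.999.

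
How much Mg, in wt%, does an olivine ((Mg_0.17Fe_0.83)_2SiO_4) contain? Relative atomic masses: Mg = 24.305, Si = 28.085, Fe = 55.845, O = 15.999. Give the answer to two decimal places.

4.28 wt%

Molar mass of (Mg_0.17Fe_0.83)_2SiO_4: 0.34·24.305 + 1.66·55.845 + 1·28.085 + 4·15.999 = 193.047 g/mol.
Mass of Mg per formula unit: 0.34 × 24.305 = 8.264 g.
Weight fraction Mg = 8.264 / 193.047 = 0.0428.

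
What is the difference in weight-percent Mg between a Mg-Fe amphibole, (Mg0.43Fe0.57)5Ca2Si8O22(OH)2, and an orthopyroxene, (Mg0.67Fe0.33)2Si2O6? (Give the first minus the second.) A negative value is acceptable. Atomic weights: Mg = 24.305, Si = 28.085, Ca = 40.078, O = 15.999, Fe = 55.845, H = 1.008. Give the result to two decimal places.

First mineral: 52.256 g Mg in 902.242 g formula = 5.79 wt% Mg.
Second mineral: 32.569 g Mg in 221.590 g formula = 14.70 wt% Mg.
5.79% − 14.70% gives a difference of -8.91 percentage points.

-8.91 percentage points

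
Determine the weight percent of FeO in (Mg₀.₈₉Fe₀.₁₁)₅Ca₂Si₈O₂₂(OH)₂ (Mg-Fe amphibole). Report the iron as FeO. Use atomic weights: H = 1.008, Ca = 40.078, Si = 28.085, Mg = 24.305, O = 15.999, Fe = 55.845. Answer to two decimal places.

M((Mg₀.₈₉Fe₀.₁₁)₅Ca₂Si₈O₂₂(OH)₂) = 829.700 g/mol; M(FeO) = 71.844 g/mol.
Moles FeO per formula unit = 0.55 Fe ÷ 1 = 0.5500.
FeO fraction = (0.5500 × 71.844) / 829.700 = 39.514/829.700 = 0.0476.

4.76 wt%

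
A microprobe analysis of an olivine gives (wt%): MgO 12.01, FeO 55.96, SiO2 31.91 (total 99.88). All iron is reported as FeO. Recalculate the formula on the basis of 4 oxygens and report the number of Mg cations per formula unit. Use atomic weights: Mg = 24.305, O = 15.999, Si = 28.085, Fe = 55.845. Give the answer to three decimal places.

0.557 Mg apfu

12.01 wt% MgO ÷ 40.304 g/mol = 0.29799 mol, giving 0.29799 Mg and 0.29799 O.
55.96 wt% FeO ÷ 71.844 g/mol = 0.77891 mol, giving 0.77891 Fe and 0.77891 O.
31.91 wt% SiO2 ÷ 60.083 g/mol = 0.53110 mol, giving 0.53110 Si and 1.06220 O.
Oxygen sums to 2.13910; scaling by 4/2.13910 = 1.86995 puts the formula on 4 O.
Mg: 0.29799 × 1.86995 = 0.557 atoms per formula unit.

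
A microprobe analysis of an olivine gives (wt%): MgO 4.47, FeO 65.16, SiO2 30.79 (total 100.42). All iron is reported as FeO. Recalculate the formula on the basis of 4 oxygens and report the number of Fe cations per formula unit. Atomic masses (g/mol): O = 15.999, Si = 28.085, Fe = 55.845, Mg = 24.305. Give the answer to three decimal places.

4.47 wt% MgO ÷ 40.304 g/mol = 0.11091 mol, giving 0.11091 Mg and 0.11091 O.
65.16 wt% FeO ÷ 71.844 g/mol = 0.90697 mol, giving 0.90697 Fe and 0.90697 O.
30.79 wt% SiO2 ÷ 60.083 g/mol = 0.51246 mol, giving 0.51246 Si and 1.02492 O.
Oxygen sums to 2.04280; scaling by 4/2.04280 = 1.95810 puts the formula on 4 O.
Fe: 0.90697 × 1.95810 = 1.776 atoms per formula unit.

1.776 Fe apfu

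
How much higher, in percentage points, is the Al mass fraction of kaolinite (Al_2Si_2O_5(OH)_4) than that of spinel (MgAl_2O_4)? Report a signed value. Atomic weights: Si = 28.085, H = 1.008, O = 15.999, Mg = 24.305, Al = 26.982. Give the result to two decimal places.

-17.03 percentage points

Al in Al_2Si_2O_5(OH)_4: molar mass 258.157 g/mol; 2×26.982 = 53.964 g → 20.90 wt%.
Al in MgAl_2O_4: molar mass 142.265 g/mol; 2×26.982 = 53.964 g → 37.93 wt%.
Difference = 20.90 − 37.93 = -17.03 percentage points.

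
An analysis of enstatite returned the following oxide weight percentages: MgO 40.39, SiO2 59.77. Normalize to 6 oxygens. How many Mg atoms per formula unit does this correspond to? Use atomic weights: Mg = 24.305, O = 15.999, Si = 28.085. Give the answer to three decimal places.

MgO (M=40.304): mol = 1.00213; Mg = 1.00213, O = 1.00213.
SiO2 (M=60.083): mol = 0.99479; Si = 0.99479, O = 1.98958.
ΣO = 2.99171; factor = 6/ΣO = 2.00554.
Mg apfu = 1.00213 × 2.00554 = 2.010.

2.010 Mg apfu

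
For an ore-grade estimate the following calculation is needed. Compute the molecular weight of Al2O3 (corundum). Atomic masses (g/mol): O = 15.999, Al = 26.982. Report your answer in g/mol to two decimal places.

The formula mass is the sum 2·26.982 + 3·15.999.

101.96 g/mol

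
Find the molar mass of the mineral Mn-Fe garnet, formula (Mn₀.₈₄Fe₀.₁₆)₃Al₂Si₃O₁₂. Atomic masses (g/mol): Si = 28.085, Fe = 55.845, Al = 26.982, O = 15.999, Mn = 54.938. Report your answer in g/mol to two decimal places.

M = 2.52·54.938 + 0.48·55.845 + 2·26.982 + 3·28.085 + 12·15.999

495.46 g/mol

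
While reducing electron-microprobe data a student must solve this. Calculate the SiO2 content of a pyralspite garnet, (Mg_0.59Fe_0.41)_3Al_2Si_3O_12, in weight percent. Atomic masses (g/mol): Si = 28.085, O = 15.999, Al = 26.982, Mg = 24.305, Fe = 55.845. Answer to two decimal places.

40.79 wt%

Molar mass of (Mg_0.59Fe_0.41)_3Al_2Si_3O_12 = 1.77·24.305 + 1.23·55.845 + 2·26.982 + 3·28.085 + 12·15.999 = 441.916 g/mol.
Each formula unit contains 3 Si, equivalent to 3/1 = 3.0000 mol SiO2.
M(SiO2) = 1×28.085 + 2×15.999 = 60.083 g/mol.
Mass of SiO2 per formula unit = 3.0000 × 60.083 = 180.249 g.
SiO2 wt% = 180.249 / 441.916 × 100 = 40.79%.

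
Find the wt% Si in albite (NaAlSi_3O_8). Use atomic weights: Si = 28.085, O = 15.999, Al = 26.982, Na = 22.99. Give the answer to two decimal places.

Molar mass of NaAlSi_3O_8: 1·22.99 + 1·26.982 + 3·28.085 + 8·15.999 = 262.219 g/mol.
Mass of Si per formula unit: 3 × 28.085 = 84.255 g.
Weight fraction Si = 84.255 / 262.219 = 0.3213.

32.13 weight percent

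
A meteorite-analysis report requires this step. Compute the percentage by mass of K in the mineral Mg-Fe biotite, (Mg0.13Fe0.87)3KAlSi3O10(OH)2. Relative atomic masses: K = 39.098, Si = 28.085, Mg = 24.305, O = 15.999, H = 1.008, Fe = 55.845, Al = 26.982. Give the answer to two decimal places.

7.83 weight percent

Molar mass of (Mg0.13Fe0.87)3KAlSi3O10(OH)2: 0.39·24.305 + 2.61·55.845 + 1·39.098 + 1·26.982 + 3·28.085 + 12·15.999 + 2·1.008 = 499.573 g/mol.
Mass of K per formula unit: 1 × 39.098 = 39.098 g.
Weight fraction K = 39.098 / 499.573 = 0.0783.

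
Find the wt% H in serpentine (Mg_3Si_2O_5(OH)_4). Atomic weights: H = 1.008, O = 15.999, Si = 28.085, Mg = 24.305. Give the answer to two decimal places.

Formula mass = 3*24.305 + 2*28.085 + 9*15.999 + 4*1.008 = 277.108 g/mol, of which 4.032 g is H.
So H makes up 4.032/277.108 = 0.0146 of the mass, i.e. 1.46%.

1.46 weight percent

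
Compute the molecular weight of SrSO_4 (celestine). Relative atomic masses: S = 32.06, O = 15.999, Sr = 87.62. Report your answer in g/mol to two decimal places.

M = 1×87.62 + 1×32.06 + 4×15.999

183.68 g/mol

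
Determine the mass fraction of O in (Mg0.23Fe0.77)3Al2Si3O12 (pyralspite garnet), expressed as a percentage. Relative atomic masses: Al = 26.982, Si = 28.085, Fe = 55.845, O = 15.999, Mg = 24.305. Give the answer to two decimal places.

40.34 mass %

Molar mass of (Mg0.23Fe0.77)3Al2Si3O12: 0.69·24.305 + 2.31·55.845 + 2·26.982 + 3·28.085 + 12·15.999 = 475.979 g/mol.
Mass of O per formula unit: 12 × 15.999 = 191.988 g.
Weight fraction O = 191.988 / 475.979 = 0.4034.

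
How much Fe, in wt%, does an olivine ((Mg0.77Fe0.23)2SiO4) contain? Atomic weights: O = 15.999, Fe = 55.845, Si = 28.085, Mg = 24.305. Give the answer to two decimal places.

Formula mass = 1.54*24.305 + 0.46*55.845 + 1*28.085 + 4*15.999 = 155.199 g/mol, of which 25.689 g is Fe.
So Fe makes up 25.689/155.199 = 0.1655 of the mass, i.e. 16.55%.

16.55 wt%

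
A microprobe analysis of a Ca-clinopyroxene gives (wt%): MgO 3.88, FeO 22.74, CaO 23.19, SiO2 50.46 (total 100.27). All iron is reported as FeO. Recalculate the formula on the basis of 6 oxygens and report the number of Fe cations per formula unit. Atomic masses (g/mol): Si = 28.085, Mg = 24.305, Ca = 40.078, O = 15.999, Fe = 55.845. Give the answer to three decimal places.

0.758 Fe apfu

3.88 wt% MgO ÷ 40.304 g/mol = 0.09627 mol, giving 0.09627 Mg and 0.09627 O.
22.74 wt% FeO ÷ 71.844 g/mol = 0.31652 mol, giving 0.31652 Fe and 0.31652 O.
23.19 wt% CaO ÷ 56.077 g/mol = 0.41354 mol, giving 0.41354 Ca and 0.41354 O.
50.46 wt% SiO2 ÷ 60.083 g/mol = 0.83984 mol, giving 0.83984 Si and 1.67968 O.
Oxygen sums to 2.50601; scaling by 6/2.50601 = 2.39424 puts the formula on 6 O.
Fe: 0.31652 × 2.39424 = 0.758 atoms per formula unit.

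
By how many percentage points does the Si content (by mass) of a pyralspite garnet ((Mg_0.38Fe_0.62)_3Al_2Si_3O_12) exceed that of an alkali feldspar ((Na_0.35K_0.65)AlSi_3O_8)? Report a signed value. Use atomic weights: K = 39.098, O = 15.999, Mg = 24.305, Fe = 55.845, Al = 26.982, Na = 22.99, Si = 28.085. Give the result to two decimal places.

-12.65 percentage points

M((Mg_0.38Fe_0.62)_3Al_2Si_3O_12) = 461.786 g/mol, so wt% Si = 84.255/461.786 × 100 = 18.25%.
M((Na_0.35K_0.65)AlSi_3O_8) = 272.689 g/mol, so wt% Si = 84.255/272.689 × 100 = 30.90%.
18.25 − 30.90 = -12.65 pp.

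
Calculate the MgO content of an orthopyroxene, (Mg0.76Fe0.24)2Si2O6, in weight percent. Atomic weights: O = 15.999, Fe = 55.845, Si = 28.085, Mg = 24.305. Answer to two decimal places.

28.37 wt%

Molar mass of (Mg0.76Fe0.24)2Si2O6 = 1.52*24.305 + 0.48*55.845 + 2*28.085 + 6*15.999 = 215.913 g/mol.
Each formula unit contains 1.52 Mg, equivalent to 1.52/1 = 1.5200 mol MgO.
M(MgO) = 1×24.305 + 1×15.999 = 40.304 g/mol.
Mass of MgO per formula unit = 1.5200 × 40.304 = 61.262 g.
MgO wt% = 61.262 / 215.913 × 100 = 28.37%.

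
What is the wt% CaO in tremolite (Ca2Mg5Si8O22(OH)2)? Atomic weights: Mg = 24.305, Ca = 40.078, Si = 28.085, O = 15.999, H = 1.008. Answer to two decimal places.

Formula mass = 812.353 g/mol.
2 Ca → 2.0000 mol CaO per formula unit; M(CaO) = 56.077, so CaO mass = 112.154 g.
112.154/812.353 × 100 = 13.81 wt%.

13.81 wt%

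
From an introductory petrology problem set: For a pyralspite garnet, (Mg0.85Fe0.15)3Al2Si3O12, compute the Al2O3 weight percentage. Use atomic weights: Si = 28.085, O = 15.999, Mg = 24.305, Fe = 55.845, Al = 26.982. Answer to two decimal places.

Molar mass of (Mg0.85Fe0.15)3Al2Si3O12 = 2.55×24.305 + 0.45×55.845 + 2×26.982 + 3×28.085 + 12×15.999 = 417.315 g/mol.
Each formula unit contains 2 Al, equivalent to 2/2 = 1.0000 mol Al2O3.
M(Al2O3) = 2×26.982 + 3×15.999 = 101.961 g/mol.
Mass of Al2O3 per formula unit = 1.0000 × 101.961 = 101.961 g.
Al2O3 wt% = 101.961 / 417.315 × 100 = 24.43%.

24.43 wt%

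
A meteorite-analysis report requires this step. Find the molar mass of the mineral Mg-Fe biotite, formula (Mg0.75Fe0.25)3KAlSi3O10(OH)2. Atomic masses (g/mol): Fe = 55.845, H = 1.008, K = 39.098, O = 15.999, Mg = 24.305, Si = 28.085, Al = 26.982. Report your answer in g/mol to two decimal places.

440.91 g/mol

M = 2.25*24.305 + 0.75*55.845 + 1*39.098 + 1*26.982 + 3*28.085 + 12*15.999 + 2*1.008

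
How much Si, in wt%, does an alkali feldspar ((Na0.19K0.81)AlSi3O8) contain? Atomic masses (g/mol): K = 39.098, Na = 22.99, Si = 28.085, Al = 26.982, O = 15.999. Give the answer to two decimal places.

30.61 wt%

M((Na0.19K0.81)AlSi3O8) = 275.266 g/mol.
Si contributes 3 × 28.085 = 84.255 g per mole.
84.255/275.266 = 0.3061 → 30.61%.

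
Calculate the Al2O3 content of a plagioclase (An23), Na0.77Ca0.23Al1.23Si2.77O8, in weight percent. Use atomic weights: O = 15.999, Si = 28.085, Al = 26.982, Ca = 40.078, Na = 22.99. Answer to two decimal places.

M(Na0.77Ca0.23Al1.23Si2.77O8) = 265.896 g/mol; M(Al2O3) = 101.961 g/mol.
Moles Al2O3 per formula unit = 1.23 Al ÷ 2 = 0.6150.
Al2O3 fraction = (0.6150 × 101.961) / 265.896 = 62.706/265.896 = 0.2358.

23.58 wt%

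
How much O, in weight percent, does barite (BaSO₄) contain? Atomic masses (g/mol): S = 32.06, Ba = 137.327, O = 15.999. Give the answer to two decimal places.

27.42 weight percent

Formula mass = 1·137.327 + 1·32.06 + 4·15.999 = 233.383 g/mol, of which 63.996 g is O.
So O makes up 63.996/233.383 = 0.2742 of the mass, i.e. 27.42%.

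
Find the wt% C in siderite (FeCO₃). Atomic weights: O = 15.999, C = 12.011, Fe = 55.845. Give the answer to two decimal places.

10.37 mass %

M(FeCO₃) = 115.853 g/mol.
C contributes 1 × 12.011 = 12.011 g per mole.
12.011/115.853 = 0.1037 → 10.37%.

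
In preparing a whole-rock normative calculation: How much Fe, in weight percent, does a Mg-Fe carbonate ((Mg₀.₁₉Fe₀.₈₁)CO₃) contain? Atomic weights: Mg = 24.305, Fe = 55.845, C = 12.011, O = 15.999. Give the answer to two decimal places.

Molar mass of (Mg₀.₁₉Fe₀.₈₁)CO₃: 0.19*24.305 + 0.81*55.845 + 1*12.011 + 3*15.999 = 109.860 g/mol.
Mass of Fe per formula unit: 0.81 × 55.845 = 45.234 g.
Weight fraction Fe = 45.234 / 109.860 = 0.4117.

41.17 weight percent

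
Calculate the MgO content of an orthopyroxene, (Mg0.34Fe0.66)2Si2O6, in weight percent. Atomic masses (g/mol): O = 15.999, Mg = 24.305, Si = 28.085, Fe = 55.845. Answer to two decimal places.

Molar mass of (Mg0.34Fe0.66)2Si2O6 = 0.68·24.305 + 1.32·55.845 + 2·28.085 + 6·15.999 = 242.407 g/mol.
Each formula unit contains 0.68 Mg, equivalent to 0.68/1 = 0.6800 mol MgO.
M(MgO) = 1×24.305 + 1×15.999 = 40.304 g/mol.
Mass of MgO per formula unit = 0.6800 × 40.304 = 27.407 g.
MgO wt% = 27.407 / 242.407 × 100 = 11.31%.

11.31 wt%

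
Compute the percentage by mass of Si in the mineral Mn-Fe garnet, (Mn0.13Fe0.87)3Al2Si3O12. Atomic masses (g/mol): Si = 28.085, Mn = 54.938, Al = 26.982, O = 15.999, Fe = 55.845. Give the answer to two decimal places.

16.94 wt%

M((Mn0.13Fe0.87)3Al2Si3O12) = 497.388 g/mol.
Si contributes 3 × 28.085 = 84.255 g per mole.
84.255/497.388 = 0.1694 → 16.94%.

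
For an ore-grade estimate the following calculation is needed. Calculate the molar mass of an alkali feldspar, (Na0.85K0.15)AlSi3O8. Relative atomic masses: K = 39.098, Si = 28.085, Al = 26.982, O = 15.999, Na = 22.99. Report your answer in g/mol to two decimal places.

264.64 g/mol

Na: 0.85 × 22.99 = 19.5415
K: 0.15 × 39.098 = 5.8647
Al: 1 × 26.982 = 26.9820
Si: 3 × 28.085 = 84.2550
O: 8 × 15.999 = 127.9920
Summing the contributions gives the formula mass.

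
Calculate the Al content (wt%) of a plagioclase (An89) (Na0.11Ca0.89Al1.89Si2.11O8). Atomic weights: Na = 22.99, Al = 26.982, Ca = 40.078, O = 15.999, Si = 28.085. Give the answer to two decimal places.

Molar mass of Na0.11Ca0.89Al1.89Si2.11O8: 0.11×22.99 + 0.89×40.078 + 1.89×26.982 + 2.11×28.085 + 8×15.999 = 276.446 g/mol.
Mass of Al per formula unit: 1.89 × 26.982 = 50.996 g.
Weight fraction Al = 50.996 / 276.446 = 0.1845.

18.45 wt%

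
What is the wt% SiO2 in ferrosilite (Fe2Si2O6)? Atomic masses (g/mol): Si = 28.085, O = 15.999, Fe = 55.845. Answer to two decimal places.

45.54 wt%

M(Fe2Si2O6) = 263.854 g/mol; M(SiO2) = 60.083 g/mol.
Moles SiO2 per formula unit = 2 Si ÷ 1 = 2.0000.
SiO2 fraction = (2.0000 × 60.083) / 263.854 = 120.166/263.854 = 0.4554.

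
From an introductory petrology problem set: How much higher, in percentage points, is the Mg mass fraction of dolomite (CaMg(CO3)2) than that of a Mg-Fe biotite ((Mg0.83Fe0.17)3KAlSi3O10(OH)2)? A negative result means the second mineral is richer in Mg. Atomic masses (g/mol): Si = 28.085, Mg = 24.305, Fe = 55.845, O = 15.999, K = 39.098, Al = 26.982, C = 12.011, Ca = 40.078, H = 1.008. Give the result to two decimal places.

-0.79 percentage points

M(CaMg(CO3)2) = 184.399 g/mol, so wt% Mg = 24.305/184.399 × 100 = 13.18%.
M((Mg0.83Fe0.17)3KAlSi3O10(OH)2) = 433.339 g/mol, so wt% Mg = 60.519/433.339 × 100 = 13.97%.
13.18 − 13.97 = -0.79 pp.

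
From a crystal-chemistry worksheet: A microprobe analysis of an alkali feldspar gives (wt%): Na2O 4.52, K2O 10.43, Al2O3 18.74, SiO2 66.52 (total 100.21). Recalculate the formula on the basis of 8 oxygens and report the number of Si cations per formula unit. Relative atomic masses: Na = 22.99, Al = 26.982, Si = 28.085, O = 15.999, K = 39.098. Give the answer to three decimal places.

3.003 Si apfu

Na2O (M=61.979): mol = 0.07293; Na = 0.14586, O = 0.07293.
K2O (M=94.195): mol = 0.11073; K = 0.22146, O = 0.11073.
Al2O3 (M=101.961): mol = 0.18380; Al = 0.36760, O = 0.55140.
SiO2 (M=60.083): mol = 1.10714; Si = 1.10714, O = 2.21428.
ΣO = 2.94934; factor = 8/ΣO = 2.71247.
Si apfu = 1.10714 × 2.71247 = 3.003.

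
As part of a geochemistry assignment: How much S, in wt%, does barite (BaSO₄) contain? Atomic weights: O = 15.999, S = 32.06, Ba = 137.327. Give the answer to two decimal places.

13.74 wt%

Molar mass of BaSO₄: 1*137.327 + 1*32.06 + 4*15.999 = 233.383 g/mol.
Mass of S per formula unit: 1 × 32.06 = 32.060 g.
Weight fraction S = 32.060 / 233.383 = 0.1374.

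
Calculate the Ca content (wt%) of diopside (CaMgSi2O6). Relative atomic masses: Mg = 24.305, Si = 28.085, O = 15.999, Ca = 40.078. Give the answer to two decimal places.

18.51 wt%

Molar mass of CaMgSi2O6: 1*40.078 + 1*24.305 + 2*28.085 + 6*15.999 = 216.547 g/mol.
Mass of Ca per formula unit: 1 × 40.078 = 40.078 g.
Weight fraction Ca = 40.078 / 216.547 = 0.1851.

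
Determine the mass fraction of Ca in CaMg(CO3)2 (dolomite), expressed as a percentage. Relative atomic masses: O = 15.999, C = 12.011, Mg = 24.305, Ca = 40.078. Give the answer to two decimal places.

Formula mass = 1·40.078 + 1·24.305 + 2·12.011 + 6·15.999 = 184.399 g/mol, of which 40.078 g is Ca.
So Ca makes up 40.078/184.399 = 0.2173 of the mass, i.e. 21.73%.

21.73 mass %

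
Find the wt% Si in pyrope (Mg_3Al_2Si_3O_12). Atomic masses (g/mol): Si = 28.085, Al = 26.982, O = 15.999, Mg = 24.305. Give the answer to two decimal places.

20.90 wt%

M(Mg_3Al_2Si_3O_12) = 403.122 g/mol.
Si contributes 3 × 28.085 = 84.255 g per mole.
84.255/403.122 = 0.2090 → 20.90%.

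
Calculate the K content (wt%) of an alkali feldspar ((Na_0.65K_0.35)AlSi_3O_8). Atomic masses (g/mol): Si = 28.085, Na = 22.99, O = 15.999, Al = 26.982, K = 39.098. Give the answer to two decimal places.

Formula mass = 0.65×22.99 + 0.35×39.098 + 1×26.982 + 3×28.085 + 8×15.999 = 267.857 g/mol, of which 13.684 g is K.
So K makes up 13.684/267.857 = 0.0511 of the mass, i.e. 5.11%.

5.11 wt%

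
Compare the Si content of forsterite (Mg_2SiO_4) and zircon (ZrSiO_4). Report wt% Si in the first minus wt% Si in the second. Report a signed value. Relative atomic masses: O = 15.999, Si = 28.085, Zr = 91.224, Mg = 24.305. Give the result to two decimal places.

4.64 percentage points

Si in Mg_2SiO_4: molar mass 140.691 g/mol; 1×28.085 = 28.085 g → 19.96 wt%.
Si in ZrSiO_4: molar mass 183.305 g/mol; 1×28.085 = 28.085 g → 15.32 wt%.
Difference = 19.96 − 15.32 = 4.64 percentage points.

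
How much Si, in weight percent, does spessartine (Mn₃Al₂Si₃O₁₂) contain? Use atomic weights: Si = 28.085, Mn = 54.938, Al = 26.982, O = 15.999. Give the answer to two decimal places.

17.02 weight percent

Formula mass = 3×54.938 + 2×26.982 + 3×28.085 + 12×15.999 = 495.021 g/mol, of which 84.255 g is Si.
So Si makes up 84.255/495.021 = 0.1702 of the mass, i.e. 17.02%.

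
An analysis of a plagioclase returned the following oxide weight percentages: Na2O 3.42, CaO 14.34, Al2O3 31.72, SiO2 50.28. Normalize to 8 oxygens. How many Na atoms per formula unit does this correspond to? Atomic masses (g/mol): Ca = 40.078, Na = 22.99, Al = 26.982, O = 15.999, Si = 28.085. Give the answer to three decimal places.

0.303 Na apfu

3.42 wt% Na2O ÷ 61.979 g/mol = 0.05518 mol, giving 0.11036 Na and 0.05518 O.
14.34 wt% CaO ÷ 56.077 g/mol = 0.25572 mol, giving 0.25572 Ca and 0.25572 O.
31.72 wt% Al2O3 ÷ 101.961 g/mol = 0.31110 mol, giving 0.62220 Al and 0.93330 O.
50.28 wt% SiO2 ÷ 60.083 g/mol = 0.83684 mol, giving 0.83684 Si and 1.67368 O.
Oxygen sums to 2.91788; scaling by 8/2.91788 = 2.74172 puts the formula on 8 O.
Na: 0.11036 × 2.74172 = 0.303 atoms per formula unit.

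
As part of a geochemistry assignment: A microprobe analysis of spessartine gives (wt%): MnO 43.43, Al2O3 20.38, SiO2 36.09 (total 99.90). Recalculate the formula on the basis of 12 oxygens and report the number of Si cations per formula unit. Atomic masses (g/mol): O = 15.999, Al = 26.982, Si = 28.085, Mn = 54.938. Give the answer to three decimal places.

2.987 Si apfu

MnO: 43.43/70.937 = 0.61223 mol → 0.61223 mol Mn, 0.61223 mol O.
Al2O3: 20.38/101.961 = 0.19988 mol → 0.39976 mol Al, 0.59964 mol O.
SiO2: 36.09/60.083 = 0.60067 mol → 0.60067 mol Si, 1.20134 mol O.
Total oxygen = 2.41321 mol. Normalization factor = 12/2.41321 = 4.97263.
Si per 12 O = 0.60067 × 4.97263 = 2.987.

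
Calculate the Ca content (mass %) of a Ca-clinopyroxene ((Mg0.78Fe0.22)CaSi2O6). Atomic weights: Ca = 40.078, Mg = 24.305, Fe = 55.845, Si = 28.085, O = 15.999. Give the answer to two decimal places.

Formula mass = 0.78×24.305 + 0.22×55.845 + 1×40.078 + 2×28.085 + 6×15.999 = 223.486 g/mol, of which 40.078 g is Ca.
So Ca makes up 40.078/223.486 = 0.1793 of the mass, i.e. 17.93%.

17.93 mass %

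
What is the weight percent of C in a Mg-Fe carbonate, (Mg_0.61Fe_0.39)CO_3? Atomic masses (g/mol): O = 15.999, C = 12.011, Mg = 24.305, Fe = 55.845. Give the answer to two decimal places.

Formula mass = 0.61·24.305 + 0.39·55.845 + 1·12.011 + 3·15.999 = 96.614 g/mol, of which 12.011 g is C.
So C makes up 12.011/96.614 = 0.1243 of the mass, i.e. 12.43%.

12.43 mass %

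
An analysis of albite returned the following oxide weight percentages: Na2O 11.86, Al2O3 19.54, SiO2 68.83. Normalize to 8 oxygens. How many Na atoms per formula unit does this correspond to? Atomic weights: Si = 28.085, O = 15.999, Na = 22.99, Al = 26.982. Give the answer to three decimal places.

11.86 wt% Na2O ÷ 61.979 g/mol = 0.19136 mol, giving 0.38272 Na and 0.19136 O.
19.54 wt% Al2O3 ÷ 101.961 g/mol = 0.19164 mol, giving 0.38328 Al and 0.57492 O.
68.83 wt% SiO2 ÷ 60.083 g/mol = 1.14558 mol, giving 1.14558 Si and 2.29116 O.
Oxygen sums to 3.05744; scaling by 8/3.05744 = 2.61657 puts the formula on 8 O.
Na: 0.38272 × 2.61657 = 1.001 atoms per formula unit.

1.001 Na apfu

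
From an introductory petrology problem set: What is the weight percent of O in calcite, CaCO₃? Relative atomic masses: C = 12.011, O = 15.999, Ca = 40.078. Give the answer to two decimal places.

47.96 wt%

M(CaCO₃) = 100.086 g/mol.
O contributes 3 × 15.999 = 47.997 g per mole.
47.997/100.086 = 0.4796 → 47.96%.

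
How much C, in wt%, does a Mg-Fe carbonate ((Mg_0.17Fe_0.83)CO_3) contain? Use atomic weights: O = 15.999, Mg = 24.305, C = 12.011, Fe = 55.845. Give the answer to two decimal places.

M((Mg_0.17Fe_0.83)CO_3) = 110.491 g/mol.
C contributes 1 × 12.011 = 12.011 g per mole.
12.011/110.491 = 0.1087 → 10.87%.

10.87 wt%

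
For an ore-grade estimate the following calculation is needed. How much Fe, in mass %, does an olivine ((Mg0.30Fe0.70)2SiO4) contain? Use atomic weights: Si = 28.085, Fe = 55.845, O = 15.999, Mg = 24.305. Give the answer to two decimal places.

42.30 mass %

Molar mass of (Mg0.30Fe0.70)2SiO4: 0.60·24.305 + 1.40·55.845 + 1·28.085 + 4·15.999 = 184.847 g/mol.
Mass of Fe per formula unit: 1.40 × 55.845 = 78.183 g.
Weight fraction Fe = 78.183 / 184.847 = 0.4230.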